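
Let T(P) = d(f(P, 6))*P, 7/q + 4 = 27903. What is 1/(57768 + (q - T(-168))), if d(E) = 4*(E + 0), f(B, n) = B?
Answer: -27899/1538016065 ≈ -1.8140e-5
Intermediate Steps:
q = 7/27899 (q = 7/(-4 + 27903) = 7/27899 ≈ 0.00025090)
d(E) = 4*E
T(P) = 4*P² (T(P) = (4*P)*P = 4*P²)
1/(57768 + (q - T(-168))) = 1/(57768 + (7/27899 - 4*(-168)²)) = 1/(57768 + (7/27899 - 4*28224)) = 1/(57768 + (7/27899 - 1*112896)) = 1/(57768 + (7/27899 - 112896)) = 1/(57768 - 3149685497/27899) = 1/(-1538016065/27899) = -27899/1538016065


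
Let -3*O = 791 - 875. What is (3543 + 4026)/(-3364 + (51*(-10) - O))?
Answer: -7569/3902 ≈ -1.9398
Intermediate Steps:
O = 28 (O = -(791 - 875)/3 = -⅓*(-84) = 28)
(3543 + 4026)/(-3364 + (51*(-10) - O)) = (3543 + 4026)/(-3364 + (51*(-10) - 1*28)) = 7569/(-3364 + (-510 - 28)) = 7569/(-3364 - 538) = 7569/(-3902) = 7569*(-1/3902) = -7569/3902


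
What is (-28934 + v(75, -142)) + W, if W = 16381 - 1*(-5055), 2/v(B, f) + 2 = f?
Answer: -539857/72 ≈ -7498.0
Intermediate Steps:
v(B, f) = 2/(-2 + f)
W = 21436 (W = 16381 + 5055 = 21436)
(-28934 + v(75, -142)) + W = (-28934 + 2/(-2 - 142)) + 21436 = (-28934 + 2/(-144)) + 21436 = (-28934 + 2*(-1/144)) + 21436 = (-28934 - 1/72) + 21436 = -2083249/72 + 21436 = -539857/72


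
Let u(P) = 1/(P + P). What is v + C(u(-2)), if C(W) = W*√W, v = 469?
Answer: 469 - I/8 ≈ 469.0 - 0.125*I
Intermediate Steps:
u(P) = 1/(2*P)
C(W) = W^(3/2)
v + C(u(-2)) = 469 + ((½)/(-2))^(3/2) = 469 + ((½)*(-½))^(3/2) = 469 + (-¼)^(3/2) = 469 - I/8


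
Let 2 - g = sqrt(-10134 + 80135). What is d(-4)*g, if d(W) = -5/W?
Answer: 5/2 - 5*sqrt(70001)/4 ≈ -328.22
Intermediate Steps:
g = 2 - sqrt(70001) (g = 2 - sqrt(-10134 + 80135) = 2 - sqrt(70001) ≈ -262.58)
d(-4)*g = (-5/(-4))*(2 - sqrt(70001)) = (-5*(-1/4))*(2 - sqrt(70001)) = 5*(2 - sqrt(70001))/4 = 5/2 - 5*sqrt(70001)/4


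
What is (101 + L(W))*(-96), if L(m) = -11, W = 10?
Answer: -8640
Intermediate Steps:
(101 + L(W))*(-96) = (101 - 11)*(-96) = 90*(-96) = -8640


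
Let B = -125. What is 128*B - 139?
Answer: -16139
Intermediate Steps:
128*B - 139 = 128*(-125) - 139 = -16000 - 139 = -16139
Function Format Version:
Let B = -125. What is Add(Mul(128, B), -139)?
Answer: -16139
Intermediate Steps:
Add(Mul(128, B), -139) = Add(Mul(128, -125), -139) = Add(-16000, -139) = -16139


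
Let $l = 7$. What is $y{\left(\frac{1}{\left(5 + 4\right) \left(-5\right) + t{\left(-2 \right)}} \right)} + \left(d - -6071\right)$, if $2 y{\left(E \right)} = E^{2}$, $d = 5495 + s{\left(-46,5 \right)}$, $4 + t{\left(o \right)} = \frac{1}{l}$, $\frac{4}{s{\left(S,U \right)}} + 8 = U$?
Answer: $\frac{2705299393}{233928} \approx 11565.0$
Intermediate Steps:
$s{\left(S,U \right)} = \frac{4}{-8 + U}$
$t{\left(o \right)} = - \frac{27}{7}$ ($t{\left(o \right)} = -4 + \frac{1}{7} = - \frac{27}{7}$)
$d = \frac{16481}{3}$ ($d = 5495 + \frac{4}{-8 + 5} = 5495 + \frac{4}{-3} = 5495 + 4 \left(- \frac{1}{3}\right) = 5495 - \frac{4}{3} = \frac{16481}{3} \approx 5493.7$)
$y{\left(E \right)} = \frac{E^{2}}{2}$
$y{\left(\frac{1}{\left(5 + 4\right) \left(-5\right) + t{\left(-2 \right)}} \right)} + \left(d - -6071\right) = \frac{\left(\frac{1}{\left(5 + 4\right) \left(-5\right) - \frac{27}{7}}\right)^{2}}{2} + \left(\frac{16481}{3} - -6071\right) = \frac{\left(\frac{1}{9 \left(-5\right) - \frac{27}{7}}\right)^{2}}{2} + \left(\frac{16481}{3} + 6071\right) = \frac{\left(\frac{1}{-45 - \frac{27}{7}}\right)^{2}}{2} + \frac{34694}{3} = \frac{\left(\frac{1}{- \frac{342}{7}}\right)^{2}}{2} + \frac{34694}{3} = \frac{\left(- \frac{7}{342}\right)^{2}}{2} + \frac{34694}{3} = \frac{1}{2} \cdot \frac{49}{116964} + \frac{34694}{3} = \frac{49}{233928} + \frac{34694}{3} = \frac{2705299393}{233928}$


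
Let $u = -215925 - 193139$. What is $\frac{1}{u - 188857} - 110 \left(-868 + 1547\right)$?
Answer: $- \frac{44658719491}{597921} \approx -74690.0$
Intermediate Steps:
$u = -409064$
$\frac{1}{u - 188857} - 110 \left(-868 + 1547\right) = \frac{1}{-409064 - 188857} - 110 \left(-868 + 1547\right) = \frac{1}{-597921} - 74690 = - \frac{1}{597921} - 74690 = - \frac{44658719491}{597921}$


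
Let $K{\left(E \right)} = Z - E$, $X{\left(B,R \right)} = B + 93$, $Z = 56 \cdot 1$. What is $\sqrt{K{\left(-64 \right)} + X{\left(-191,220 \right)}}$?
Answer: $\sqrt{22} \approx 4.6904$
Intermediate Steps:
$Z = 56$
$X{\left(B,R \right)} = 93 + B$
$K{\left(E \right)} = 56 - E$
$\sqrt{K{\left(-64 \right)} + X{\left(-191,220 \right)}} = \sqrt{\left(56 - -64\right) + \left(93 - 191\right)} = \sqrt{\left(56 + 64\right) - 98} = \sqrt{120 - 98} = \sqrt{22}$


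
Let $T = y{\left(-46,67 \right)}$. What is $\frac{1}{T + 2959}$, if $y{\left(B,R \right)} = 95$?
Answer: $\frac{1}{3054} \approx 0.00032744$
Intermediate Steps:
$T = 95$
$\frac{1}{T + 2959} = \frac{1}{95 + 2959} = \frac{1}{3054}$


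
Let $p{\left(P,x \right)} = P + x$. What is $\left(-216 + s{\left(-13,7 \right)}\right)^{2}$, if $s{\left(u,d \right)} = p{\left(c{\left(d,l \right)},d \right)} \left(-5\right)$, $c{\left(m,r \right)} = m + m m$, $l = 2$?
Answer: $281961$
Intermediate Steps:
$c{\left(m,r \right)} = m + m^{2}$
$s{\left(u,d \right)} = - 5 d - 5 d \left(1 + d\right)$ ($s{\left(u,d \right)} = \left(d \left(1 + d\right) + d\right) \left(-5\right) = \left(d + d \left(1 + d\right)\right) \left(-5\right) = - 5 d - 5 d \left(1 + d\right)$)
$\left(-216 + s{\left(-13,7 \right)}\right)^{2} = \left(-216 + 5 \cdot 7 \left(-2 - 7\right)\right)^{2} = \left(-216 + 5 \cdot 7 \left(-9\right)\right)^{2} = \left(-216 - 315\right)^{2} = \left(-531\right)^{2} = 281961$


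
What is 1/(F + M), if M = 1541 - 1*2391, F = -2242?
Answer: -1/3092 ≈ -0.00032342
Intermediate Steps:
M = -850 (M = 1541 - 2391 = -850)
1/(F + M) = 1/(-2242 - 850) = 1/(-3092) = -1/3092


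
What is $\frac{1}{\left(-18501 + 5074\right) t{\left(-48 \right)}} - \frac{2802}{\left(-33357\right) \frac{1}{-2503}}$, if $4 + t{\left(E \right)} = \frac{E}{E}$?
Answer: $- \frac{94168991243}{447884439} \approx -210.25$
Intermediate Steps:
$t{\left(E \right)} = -3$ ($t{\left(E \right)} = -4 + \frac{E}{E} = -4 + 1 = -3$)
$\frac{1}{\left(-18501 + 5074\right) t{\left(-48 \right)}} - \frac{2802}{\left(-33357\right) \frac{1}{-2503}} = \frac{1}{\left(-18501 + 5074\right) \left(-3\right)} - \frac{2802}{\left(-33357\right) \frac{1}{-2503}} = \frac{1}{-13427} \left(- \frac{1}{3}\right) - \frac{2802}{\left(-33357\right) \left(- \frac{1}{2503}\right)} = \left(- \frac{1}{13427}\right) \left(- \frac{1}{3}\right) - \frac{2802}{\frac{33357}{2503}} = \frac{1}{40281} - \frac{2337802}{11119} = - \frac{94168991243}{447884439}$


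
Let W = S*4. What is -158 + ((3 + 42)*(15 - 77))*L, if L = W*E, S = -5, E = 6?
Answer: 334642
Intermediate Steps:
W = -20 (W = -5*4 = -20)
L = -120 (L = -20*6 = -120)
-158 + ((3 + 42)*(15 - 77))*L = -158 + ((3 + 42)*(15 - 77))*(-120) = -158 + (45*(-62))*(-120) = -158 - 2790*(-120) = -158 + 334800 = 334642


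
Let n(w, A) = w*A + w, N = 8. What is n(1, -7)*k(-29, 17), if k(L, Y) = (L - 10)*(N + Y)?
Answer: 5850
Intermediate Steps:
n(w, A) = w + A*w (n(w, A) = A*w + w = w + A*w)
k(L, Y) = (-10 + L)*(8 + Y) (k(L, Y) = (L - 10)*(8 + Y) = (-10 + L)*(8 + Y))
n(1, -7)*k(-29, 17) = (1*(1 - 7))*(-80 - 10*17 + 8*(-29) - 29*17) = (1*(-6))*(-80 - 170 - 232 - 493) = -6*(-975) = 5850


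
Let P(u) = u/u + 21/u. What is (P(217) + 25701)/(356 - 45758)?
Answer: -796765/1407462 ≈ -0.56610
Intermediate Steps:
P(u) = 1 + 21/u
(P(217) + 25701)/(356 - 45758) = ((21 + 217)/217 + 25701)/(356 - 45758) = ((1/217)*238 + 25701)/(-45402) = (34/31 + 25701)*(-1/45402) = (796765/31)*(-1/45402) = -796765/1407462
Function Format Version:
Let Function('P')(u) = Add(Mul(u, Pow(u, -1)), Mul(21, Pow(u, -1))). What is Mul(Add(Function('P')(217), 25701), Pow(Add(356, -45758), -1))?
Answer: Rational(-796765, 1407462) ≈ -0.56610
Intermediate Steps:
Function('P')(u) = Add(1, Mul(21, Pow(u, -1)))
Mul(Add(Function('P')(217), 25701), Pow(Add(356, -45758), -1)) = Mul(Add(Mul(Pow(217, -1), Add(21, 217)), 25701), Pow(Add(356, -45758), -1)) = Mul(Add(Mul(Rational(1, 217), 238), 25701), Pow(-45402, -1)) = Mul(Add(Rational(34, 31), 25701), Rational(-1, 45402)) = Mul(Rational(796765, 31), Rational(-1, 45402)) = Rational(-796765, 1407462)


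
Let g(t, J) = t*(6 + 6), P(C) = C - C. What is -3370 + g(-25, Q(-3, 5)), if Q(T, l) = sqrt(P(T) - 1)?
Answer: -3670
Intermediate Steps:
P(C) = 0
Q(T, l) = I (Q(T, l) = sqrt(0 - 1) = sqrt(-1) = I)
g(t, J) = 12*t (g(t, J) = t*12 = 12*t)
-3370 + g(-25, Q(-3, 5)) = -3370 + 12*(-25) = -3370 - 300 = -3670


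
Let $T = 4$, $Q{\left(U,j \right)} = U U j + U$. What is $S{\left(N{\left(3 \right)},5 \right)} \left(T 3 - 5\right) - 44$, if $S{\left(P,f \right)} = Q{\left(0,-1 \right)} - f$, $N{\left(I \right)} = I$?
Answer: $-79$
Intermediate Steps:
$Q{\left(U,j \right)} = U + j U^{2}$ ($Q{\left(U,j \right)} = U^{2} j + U = j U^{2} + U = U + j U^{2}$)
$S{\left(P,f \right)} = - f$ ($S{\left(P,f \right)} = 0 \left(1 + 0 \left(-1\right)\right) - f = 0 \left(1 + 0\right) - f = 0 \cdot 1 - f = 0 - f = - f$)
$S{\left(N{\left(3 \right)},5 \right)} \left(T 3 - 5\right) - 44 = \left(-1\right) 5 \left(4 \cdot 3 - 5\right) - 44 = - 5 \left(12 - 5\right) - 44 = \left(-5\right) 7 - 44 = -35 - 44 = -79$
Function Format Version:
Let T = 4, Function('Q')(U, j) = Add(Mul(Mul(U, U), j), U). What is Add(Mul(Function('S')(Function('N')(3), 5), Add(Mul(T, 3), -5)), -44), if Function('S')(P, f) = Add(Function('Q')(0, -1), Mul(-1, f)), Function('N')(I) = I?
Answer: -79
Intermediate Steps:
Function('Q')(U, j) = Add(U, Mul(j, Pow(U, 2))) (Function('Q')(U, j) = Add(Mul(Pow(U, 2), j), U) = Add(Mul(j, Pow(U, 2)), U) = Add(U, Mul(j, Pow(U, 2))))
Function('S')(P, f) = Mul(-1, f) (Function('S')(P, f) = Add(Mul(0, Add(1, Mul(0, -1))), Mul(-1, f)) = Add(Mul(0, Add(1, 0)), Mul(-1, f)) = Add(Mul(0, 1), Mul(-1, f)) = Add(0, Mul(-1, f)) = Mul(-1, f))
Add(Mul(Function('S')(Function('N')(3), 5), Add(Mul(T, 3), -5)), -44) = Add(Mul(Mul(-1, 5), Add(Mul(4, 3), -5)), -44) = Add(Mul(-5, Add(12, -5)), -44) = Add(Mul(-5, 7), -44) = Add(-35, -44) = -79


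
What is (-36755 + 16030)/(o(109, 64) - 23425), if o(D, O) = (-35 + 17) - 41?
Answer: 20725/23484 ≈ 0.88252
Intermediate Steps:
o(D, O) = -59 (o(D, O) = -18 - 41 = -59)
(-36755 + 16030)/(o(109, 64) - 23425) = (-36755 + 16030)/(-59 - 23425) = -20725/(-23484) = -20725*(-1/23484) = 20725/23484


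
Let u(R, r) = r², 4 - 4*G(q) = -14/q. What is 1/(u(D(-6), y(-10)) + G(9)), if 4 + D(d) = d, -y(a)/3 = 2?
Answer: 18/673 ≈ 0.026746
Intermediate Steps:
y(a) = -6 (y(a) = -3*2 = -6)
D(d) = -4 + d
G(q) = 1 + 7/(2*q) (G(q) = 1 - (-7)/(2*q) = 1 + 7/(2*q))
1/(u(D(-6), y(-10)) + G(9)) = 1/((-6)² + (7/2 + 9)/9) = 1/(36 + (⅑)*(25/2)) = 1/(36 + 25/18) = 1/(673/18) = 18/673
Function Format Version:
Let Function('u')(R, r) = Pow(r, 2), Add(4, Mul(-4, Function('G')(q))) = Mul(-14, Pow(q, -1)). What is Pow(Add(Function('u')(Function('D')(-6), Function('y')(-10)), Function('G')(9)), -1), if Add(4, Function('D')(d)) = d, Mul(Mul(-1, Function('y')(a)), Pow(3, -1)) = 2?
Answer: Rational(18, 673) ≈ 0.026746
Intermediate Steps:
Function('y')(a) = -6 (Function('y')(a) = Mul(-3, 2) = -6)
Function('D')(d) = Add(-4, d)
Function('G')(q) = Add(1, Mul(Rational(7, 2), Pow(q, -1))) (Function('G')(q) = Add(1, Mul(Rational(-1, 4), Mul(-14, Pow(q, -1)))) = Add(1, Mul(Rational(7, 2), Pow(q, -1))))
Pow(Add(Function('u')(Function('D')(-6), Function('y')(-10)), Function('G')(9)), -1) = Pow(Add(Pow(-6, 2), Mul(Pow(9, -1), Add(Rational(7, 2), 9))), -1) = Pow(Add(36, Mul(Rational(1, 9), Rational(25, 2))), -1) = Pow(Add(36, Rational(25, 18)), -1) = Pow(Rational(673, 18), -1) = Rational(18, 673)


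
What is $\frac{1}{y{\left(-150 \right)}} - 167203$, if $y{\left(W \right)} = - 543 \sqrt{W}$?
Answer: $-167203 + \frac{i \sqrt{6}}{16290} \approx -1.672 \cdot 10^{5} + 0.00015037 i$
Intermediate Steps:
$\frac{1}{y{\left(-150 \right)}} - 167203 = \frac{1}{\left(-543\right) \sqrt{-150}} - 167203 = \frac{1}{\left(-543\right) 5 i \sqrt{6}} - 167203 = \frac{1}{\left(-2715\right) i \sqrt{6}} - 167203 = \frac{i \sqrt{6}}{16290} - 167203 = -167203 + \frac{i \sqrt{6}}{16290}$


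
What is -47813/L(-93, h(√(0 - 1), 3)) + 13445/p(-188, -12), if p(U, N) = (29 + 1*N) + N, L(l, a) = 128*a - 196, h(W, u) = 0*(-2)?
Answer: 574857/196 ≈ 2932.9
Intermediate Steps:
h(W, u) = 0
L(l, a) = -196 + 128*a
p(U, N) = 29 + 2*N (p(U, N) = (29 + N) + N = 29 + 2*N)
-47813/L(-93, h(√(0 - 1), 3)) + 13445/p(-188, -12) = -47813/(-196 + 128*0) + 13445/(29 + 2*(-12)) = -47813/(-196 + 0) + 13445/(29 - 24) = -47813/(-196) + 13445/5 = -47813*(-1/196) + 13445*(⅕) = 47813/196 + 2689 = 574857/196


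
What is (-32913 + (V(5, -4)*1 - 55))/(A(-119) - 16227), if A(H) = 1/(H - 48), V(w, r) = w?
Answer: 786403/387130 ≈ 2.0314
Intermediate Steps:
A(H) = 1/(-48 + H)
(-32913 + (V(5, -4)*1 - 55))/(A(-119) - 16227) = (-32913 + (5*1 - 55))/(1/(-48 - 119) - 16227) = (-32913 + (5 - 55))/(1/(-167) - 16227) = (-32913 - 50)/(-1/167 - 16227) = -32963/(-2709910/167) = -32963*(-167/2709910) = 786403/387130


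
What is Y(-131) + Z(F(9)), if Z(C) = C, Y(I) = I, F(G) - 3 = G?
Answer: -119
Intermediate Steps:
F(G) = 3 + G
Y(-131) + Z(F(9)) = -131 + (3 + 9) = -131 + 12 = -119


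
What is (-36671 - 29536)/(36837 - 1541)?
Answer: -66207/35296 ≈ -1.8758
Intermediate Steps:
(-36671 - 29536)/(36837 - 1541) = -66207/35296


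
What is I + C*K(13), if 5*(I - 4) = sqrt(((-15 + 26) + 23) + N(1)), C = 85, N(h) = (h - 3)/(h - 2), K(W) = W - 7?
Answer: 2576/5 ≈ 515.20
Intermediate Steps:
K(W) = -7 + W
N(h) = (-3 + h)/(-2 + h)
I = 26/5 (I = 4 + sqrt(((-15 + 26) + 23) + (-3 + 1)/(-2 + 1))/5 = 4 + sqrt((11 + 23) - 2/(-1))/5 = 4 + sqrt(34 - 1*(-2))/5 = 4 + sqrt(34 + 2)/5 = 4 + sqrt(36)/5 = 4 + (1/5)*6 = 4 + 6/5 = 26/5 ≈ 5.2000)
I + C*K(13) = 26/5 + 85*(-7 + 13) = 26/5 + 85*6 = 26/5 + 510 = 2576/5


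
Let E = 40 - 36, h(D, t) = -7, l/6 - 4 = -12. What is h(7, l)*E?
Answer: -28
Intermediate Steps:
l = -48 (l = 24 + 6*(-12) = 24 - 72 = -48)
E = 4
h(7, l)*E = -7*4 = -28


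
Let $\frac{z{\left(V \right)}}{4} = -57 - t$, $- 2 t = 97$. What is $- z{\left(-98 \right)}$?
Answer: $34$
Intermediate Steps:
$t = - \frac{97}{2}$ ($t = \left(- \frac{1}{2}\right) 97 = - \frac{97}{2} \approx -48.5$)
$z{\left(V \right)} = -34$ ($z{\left(V \right)} = 4 \left(-57 - - \frac{97}{2}\right) = 4 \left(-57 + \frac{97}{2}\right) = 4 \left(- \frac{17}{2}\right) = -34$)
$- z{\left(-98 \right)} = \left(-1\right) \left(-34\right) = 34$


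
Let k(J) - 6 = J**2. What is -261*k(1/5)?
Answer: -39411/25 ≈ -1576.4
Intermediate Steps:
k(J) = 6 + J**2
-261*k(1/5) = -261*(6 + (1/5)**2) = -261*(6 + 1/25) = -261*151/25 = -39411/25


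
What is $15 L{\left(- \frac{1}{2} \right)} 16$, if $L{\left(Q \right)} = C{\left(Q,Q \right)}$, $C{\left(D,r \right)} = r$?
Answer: $-120$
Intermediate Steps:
$L{\left(Q \right)} = Q$
$15 L{\left(- \frac{1}{2} \right)} 16 = 15 \left(- \frac{1}{2}\right) 16 = \left(- \frac{15}{2}\right) 16 = -120$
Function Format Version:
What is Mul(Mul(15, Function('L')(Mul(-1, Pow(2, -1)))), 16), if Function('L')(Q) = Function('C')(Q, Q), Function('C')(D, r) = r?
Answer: -120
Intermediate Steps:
Function('L')(Q) = Q
Mul(Mul(15, Function('L')(Mul(-1, Pow(2, -1)))), 16) = Mul(Mul(15, Mul(-1, Pow(2, -1))), 16) = Mul(Mul(15, Mul(-1, Rational(1, 2))), 16) = Mul(Mul(15, Rational(-1, 2)), 16) = Mul(Rational(-15, 2), 16) = -120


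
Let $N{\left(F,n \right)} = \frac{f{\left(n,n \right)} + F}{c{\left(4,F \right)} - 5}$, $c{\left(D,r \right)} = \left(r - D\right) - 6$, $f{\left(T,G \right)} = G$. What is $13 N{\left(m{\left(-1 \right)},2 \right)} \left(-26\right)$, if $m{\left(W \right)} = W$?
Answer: $\frac{169}{8} \approx 21.125$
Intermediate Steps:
$c{\left(D,r \right)} = -6 + r - D$ ($c{\left(D,r \right)} = \left(r - D\right) - 6 = -6 + r - D$)
$N{\left(F,n \right)} = \frac{F + n}{-15 + F}$ ($N{\left(F,n \right)} = \frac{n + F}{\left(-6 + F - 4\right) - 5} = \frac{F + n}{\left(-6 + F - 4\right) - 5} = \frac{F + n}{\left(-10 + F\right) - 5} = \frac{F + n}{-15 + F}$)
$13 N{\left(m{\left(-1 \right)},2 \right)} \left(-26\right) = 13 \frac{-1 + 2}{-15 - 1} \left(-26\right) = 13 \frac{1}{-16} \cdot 1 \left(-26\right) = 13 \left(\left(- \frac{1}{16}\right) 1\right) \left(-26\right) = 13 \left(- \frac{1}{16}\right) \left(-26\right) = \left(- \frac{13}{16}\right) \left(-26\right) = \frac{169}{8}$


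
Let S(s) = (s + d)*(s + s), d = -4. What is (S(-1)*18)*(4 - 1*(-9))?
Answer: 2340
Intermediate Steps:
S(s) = 2*s*(-4 + s) (S(s) = (s - 4)*(s + s) = (-4 + s)*(2*s) = 2*s*(-4 + s))
(S(-1)*18)*(4 - 1*(-9)) = ((2*(-1)*(-4 - 1))*18)*(4 - 1*(-9)) = ((2*(-1)*(-5))*18)*(4 + 9) = (10*18)*13 = 180*13 = 2340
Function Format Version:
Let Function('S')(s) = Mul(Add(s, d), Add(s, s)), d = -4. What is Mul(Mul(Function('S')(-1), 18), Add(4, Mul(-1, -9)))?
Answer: 2340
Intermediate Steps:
Function('S')(s) = Mul(2, s, Add(-4, s)) (Function('S')(s) = Mul(Add(s, -4), Add(s, s)) = Mul(Add(-4, s), Mul(2, s)) = Mul(2, s, Add(-4, s)))
Mul(Mul(Function('S')(-1), 18), Add(4, Mul(-1, -9))) = Mul(Mul(Mul(2, -1, Add(-4, -1)), 18), Add(4, Mul(-1, -9))) = Mul(Mul(Mul(2, -1, -5), 18), Add(4, 9)) = Mul(Mul(10, 18), 13) = Mul(180, 13) = 2340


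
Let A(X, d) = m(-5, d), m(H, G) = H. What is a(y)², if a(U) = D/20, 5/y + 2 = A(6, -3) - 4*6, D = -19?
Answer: 361/400 ≈ 0.90250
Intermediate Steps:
A(X, d) = -5
y = -5/31 (y = 5/(-2 + (-5 - 4*6)) = 5/(-2 + (-5 - 24)) = 5/(-2 - 29) = 5/(-31) = 5*(-1/31) = -5/31 ≈ -0.16129)
a(U) = -19/20
a(y)² = (-19/20)² = 361/400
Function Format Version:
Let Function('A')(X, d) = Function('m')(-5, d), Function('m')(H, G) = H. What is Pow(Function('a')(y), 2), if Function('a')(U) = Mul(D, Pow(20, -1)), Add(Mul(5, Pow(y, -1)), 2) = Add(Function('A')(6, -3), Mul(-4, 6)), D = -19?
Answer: Rational(361, 400) ≈ 0.90250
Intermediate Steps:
Function('A')(X, d) = -5
y = Rational(-5, 31) (y = Mul(5, Pow(Add(-2, Add(-5, Mul(-4, 6))), -1)) = Mul(5, Pow(Add(-2, Add(-5, -24)), -1)) = Mul(5, Pow(Add(-2, -29), -1)) = Mul(5, Pow(-31, -1)) = Mul(5, Rational(-1, 31)) = Rational(-5, 31) ≈ -0.16129)
Function('a')(U) = Rational(-19, 20) (Function('a')(U) = Mul(-19, Pow(20, -1)) = Mul(-19, Rational(1, 20)) = Rational(-19, 20))
Pow(Function('a')(y), 2) = Pow(Rational(-19, 20), 2) = Rational(361, 400)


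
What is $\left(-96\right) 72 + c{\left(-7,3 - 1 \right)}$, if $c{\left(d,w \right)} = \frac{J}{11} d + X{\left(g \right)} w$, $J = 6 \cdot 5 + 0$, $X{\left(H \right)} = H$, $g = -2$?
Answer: $- \frac{76286}{11} \approx -6935.1$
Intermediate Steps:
$J = 30$ ($J = 30 + 0 = 30$)
$c{\left(d,w \right)} = - 2 w + \frac{30 d}{11}$ ($c{\left(d,w \right)} = \frac{30}{11} d - 2 w = 30 \cdot \frac{1}{11} d - 2 w = \frac{30 d}{11} - 2 w = - 2 w + \frac{30 d}{11}$)
$\left(-96\right) 72 + c{\left(-7,3 - 1 \right)} = \left(-96\right) 72 - \left(\frac{210}{11} + 2 \left(3 - 1\right)\right) = -6912 - \left(\frac{210}{11} + 2 \left(3 - 1\right)\right) = -6912 - \frac{254}{11} = - \frac{76286}{11}$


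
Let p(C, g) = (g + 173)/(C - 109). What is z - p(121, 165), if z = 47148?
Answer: 282719/6 ≈ 47120.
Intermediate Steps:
p(C, g) = (173 + g)/(-109 + C)
z - p(121, 165) = 47148 - (173 + 165)/(-109 + 121) = 47148 - 338/12 = 47148 - 1*169/6 = 47148 - 169/6 = 282719/6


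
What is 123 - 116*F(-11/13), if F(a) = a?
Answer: 2875/13 ≈ 221.15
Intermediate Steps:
123 - 116*F(-11/13) = 123 - (-1276)/13 = 123 - 116*(-11/13) = 123 + 1276/13 = 2875/13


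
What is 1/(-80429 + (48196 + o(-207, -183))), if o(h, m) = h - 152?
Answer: -1/32592 ≈ -3.0682e-5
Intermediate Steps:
o(h, m) = -152 + h
1/(-80429 + (48196 + o(-207, -183))) = 1/(-80429 + (48196 + (-152 - 207))) = 1/(-80429 + (48196 - 359)) = 1/(-80429 + 47837) = 1/(-32592) = -1/32592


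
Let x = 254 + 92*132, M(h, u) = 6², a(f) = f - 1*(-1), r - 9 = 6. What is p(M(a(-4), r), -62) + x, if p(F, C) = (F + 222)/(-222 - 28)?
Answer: 1549621/125 ≈ 12397.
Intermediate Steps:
r = 15 (r = 9 + 6 = 15)
a(f) = 1 + f (a(f) = f + 1 = 1 + f)
M(h, u) = 36
x = 12398 (x = 254 + 12144 = 12398)
p(F, C) = -111/125 - F/250 (p(F, C) = (222 + F)/(-250) = (222 + F)*(-1/250) = -111/125 - F/250)
p(M(a(-4), r), -62) + x = (-111/125 - 1/250*36) + 12398 = (-111/125 - 18/125) + 12398 = -129/125 + 12398 = 1549621/125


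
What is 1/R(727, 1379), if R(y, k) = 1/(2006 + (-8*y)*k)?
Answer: -8018258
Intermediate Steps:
R(y, k) = 1/(2006 - 8*k*y)
1/R(727, 1379) = 1/(-1/(-2006 + 8*1379*727)) = 1/(-1/(-2006 + 8020264)) = 1/(-1/8018258) = -8018258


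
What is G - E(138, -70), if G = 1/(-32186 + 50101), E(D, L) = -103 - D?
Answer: 4317516/17915 ≈ 241.00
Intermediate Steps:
G = 1/17915 ≈ 5.5819e-5
G - E(138, -70) = 1/17915 - (-103 - 1*138) = 1/17915 - (-103 - 138) = 1/17915 - 1*(-241) = 1/17915 + 241 = 4317516/17915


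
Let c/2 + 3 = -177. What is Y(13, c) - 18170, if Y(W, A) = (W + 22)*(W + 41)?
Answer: -16280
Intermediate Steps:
c = -360 (c = -6 + 2*(-177) = -6 - 354 = -360)
Y(W, A) = (22 + W)*(41 + W)
Y(13, c) - 18170 = (902 + 13² + 63*13) - 18170 = (902 + 169 + 819) - 18170 = 1890 - 18170 = -16280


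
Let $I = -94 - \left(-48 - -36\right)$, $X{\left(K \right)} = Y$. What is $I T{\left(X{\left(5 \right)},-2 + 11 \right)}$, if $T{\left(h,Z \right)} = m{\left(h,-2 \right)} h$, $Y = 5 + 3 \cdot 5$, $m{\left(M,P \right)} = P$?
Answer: $3280$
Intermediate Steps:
$Y = 20$ ($Y = 5 + 15 = 20$)
$X{\left(K \right)} = 20$
$T{\left(h,Z \right)} = - 2 h$
$I = -82$ ($I = -94 - \left(-48 + 36\right) = -94 - -12 = -94 + 12 = -82$)
$I T{\left(X{\left(5 \right)},-2 + 11 \right)} = - 82 \left(\left(-2\right) 20\right) = \left(-82\right) \left(-40\right) = 3280$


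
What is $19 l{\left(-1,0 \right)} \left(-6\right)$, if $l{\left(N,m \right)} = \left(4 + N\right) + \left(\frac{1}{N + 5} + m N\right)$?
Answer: $- \frac{741}{2} \approx -370.5$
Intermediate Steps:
$l{\left(N,m \right)} = 4 + N + \frac{1}{5 + N} + N m$ ($l{\left(N,m \right)} = \left(4 + N\right) + \left(\frac{1}{5 + N} + N m\right) = 4 + N + \frac{1}{5 + N} + N m$)
$19 l{\left(-1,0 \right)} \left(-6\right) = 19 \frac{21 + \left(-1\right)^{2} + 9 \left(-1\right) + 0 \left(-1\right)^{2} + 5 \left(-1\right) 0}{5 - 1} \left(-6\right) = 19 \frac{21 + 1 - 9 + 0 \cdot 1 + 0}{4} \left(-6\right) = 19 \frac{21 + 1 - 9 + 0 + 0}{4} \left(-6\right) = 19 \cdot \frac{1}{4} \cdot 13 \left(-6\right) = 19 \cdot \frac{13}{4} \left(-6\right) = \frac{247}{4} \left(-6\right) = - \frac{741}{2}$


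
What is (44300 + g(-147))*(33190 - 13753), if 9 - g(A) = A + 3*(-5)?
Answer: 864382827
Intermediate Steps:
g(A) = 24 - A (g(A) = 9 - (A + 3*(-5)) = 9 - (A - 15) = 9 - (-15 + A) = 9 + (15 - A) = 24 - A)
(44300 + g(-147))*(33190 - 13753) = (44300 + (24 - 1*(-147)))*(33190 - 13753) = (44300 + (24 + 147))*19437 = (44300 + 171)*19437 = 44471*19437 = 864382827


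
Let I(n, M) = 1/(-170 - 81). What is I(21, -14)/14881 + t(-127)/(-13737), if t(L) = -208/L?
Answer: -778651847/6516305807469 ≈ -0.00011949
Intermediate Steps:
I(n, M) = -1/251 (I(n, M) = 1/(-251) = -1/251)
I(21, -14)/14881 + t(-127)/(-13737) = -1/251/14881 - 208/(-127)/(-13737) = -1/251*1/14881 - 208*(-1/127)*(-1/13737) = -1/3735131 + (208/127)*(-1/13737) = -1/3735131 - 208/1744599 = -778651847/6516305807469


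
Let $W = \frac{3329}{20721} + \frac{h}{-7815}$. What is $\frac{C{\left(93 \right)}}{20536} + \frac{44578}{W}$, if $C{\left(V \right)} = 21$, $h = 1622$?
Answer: $- \frac{16471517754367117}{17326284808} \approx -9.5067 \cdot 10^{5}$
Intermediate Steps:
$W = - \frac{843703}{17992735}$ ($W = \frac{3329}{20721} + \frac{1622}{-7815} = 3329 \cdot \frac{1}{20721} + 1622 \left(- \frac{1}{7815}\right) = \frac{3329}{20721} - \frac{1622}{7815} = - \frac{843703}{17992735} \approx -0.046891$)
$\frac{C{\left(93 \right)}}{20536} + \frac{44578}{W} = \frac{21}{20536} + \frac{44578}{- \frac{843703}{17992735}} = 21 \cdot \frac{1}{20536} + 44578 \left(- \frac{17992735}{843703}\right) = \frac{21}{20536} - \frac{802080140830}{843703} = - \frac{16471517754367117}{17326284808}$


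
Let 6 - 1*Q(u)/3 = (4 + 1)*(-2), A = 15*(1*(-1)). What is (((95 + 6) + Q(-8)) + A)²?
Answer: 17956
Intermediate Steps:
A = -15 (A = 15*(-1) = -15)
Q(u) = 48 (Q(u) = 18 - 3*(4 + 1)*(-2) = 18 - 15*(-2) = 18 - 3*(-10) = 18 + 30 = 48)
(((95 + 6) + Q(-8)) + A)² = (((95 + 6) + 48) - 15)² = ((101 + 48) - 15)² = (149 - 15)² = 134² = 17956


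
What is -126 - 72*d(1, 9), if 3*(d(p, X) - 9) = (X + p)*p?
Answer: -1014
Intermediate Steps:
d(p, X) = 9 + p*(X + p)/3 (d(p, X) = 9 + ((X + p)*p)/3 = 9 + (p*(X + p))/3 = 9 + p*(X + p)/3)
-126 - 72*d(1, 9) = -126 - 72*(9 + (1/3)*1**2 + (1/3)*9*1) = -126 - 72*(9 + (1/3)*1 + 3) = -126 - 72*(9 + 1/3 + 3) = -126 - 72*37/3 = -126 - 888 = -1014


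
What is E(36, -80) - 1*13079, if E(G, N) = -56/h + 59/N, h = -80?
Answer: -1046323/80 ≈ -13079.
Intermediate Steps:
E(G, N) = 7/10 + 59/N (E(G, N) = -56/(-80) + 59/N = -56*(-1/80) + 59/N = 7/10 + 59/N)
E(36, -80) - 1*13079 = (7/10 + 59/(-80)) - 1*13079 = (7/10 + 59*(-1/80)) - 13079 = (7/10 - 59/80) - 13079 = -3/80 - 13079 = -1046323/80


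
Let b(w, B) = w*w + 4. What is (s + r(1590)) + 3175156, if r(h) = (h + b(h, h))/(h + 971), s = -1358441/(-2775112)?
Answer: 22573053681388921/7107061832 ≈ 3.1761e+6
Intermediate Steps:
b(w, B) = 4 + w² (b(w, B) = w² + 4 = 4 + w²)
s = 1358441/2775112 (s = -1358441*(-1/2775112) = 1358441/2775112 ≈ 0.48951)
r(h) = (4 + h + h²)/(971 + h) (r(h) = (h + (4 + h²))/(h + 971) = (4 + h + h²)/(971 + h))
(s + r(1590)) + 3175156 = (1358441/2775112 + (4 + 1590 + 1590²)/(971 + 1590)) + 3175156 = (1358441/2775112 + (4 + 1590 + 2528100)/2561) + 3175156 = (1358441/2775112 + (1/2561)*2529694) + 3175156 = (1358441/2775112 + 2529694/2561) + 3175156 = 7023663143129/7107061832 + 3175156 = 22573053681388921/7107061832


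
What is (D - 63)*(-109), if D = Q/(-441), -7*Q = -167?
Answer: 21216632/3087 ≈ 6872.9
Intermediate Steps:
Q = 167/7 (Q = -1/7*(-167) = 167/7 ≈ 23.857)
D = -167/3087 (D = (167/7)/(-441) = (167/7)*(-1/441) = -167/3087 ≈ -0.054098)
(D - 63)*(-109) = (-167/3087 - 63)*(-109) = -194648/3087*(-109) = 21216632/3087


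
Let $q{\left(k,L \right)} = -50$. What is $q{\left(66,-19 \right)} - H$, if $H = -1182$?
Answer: $1132$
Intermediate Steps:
$q{\left(66,-19 \right)} - H = -50 - -1182 = -50 + 1182 = 1132$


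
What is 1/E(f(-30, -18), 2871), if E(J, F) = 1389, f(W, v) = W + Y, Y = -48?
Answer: 1/1389 ≈ 0.00071994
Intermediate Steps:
f(W, v) = -48 + W (f(W, v) = W - 48 = -48 + W)
1/E(f(-30, -18), 2871) = 1/1389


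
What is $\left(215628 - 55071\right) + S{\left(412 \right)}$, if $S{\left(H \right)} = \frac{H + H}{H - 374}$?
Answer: $\frac{3050995}{19} \approx 1.6058 \cdot 10^{5}$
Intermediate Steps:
$S{\left(H \right)} = \frac{2 H}{-374 + H}$
$\left(215628 - 55071\right) + S{\left(412 \right)} = \left(215628 - 55071\right) + 2 \cdot 412 \frac{1}{-374 + 412} = 160557 + 2 \cdot 412 \cdot \frac{1}{38} = 160557 + \frac{412}{19} = \frac{3050995}{19}$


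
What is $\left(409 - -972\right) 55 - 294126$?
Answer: $-218171$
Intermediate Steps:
$\left(409 - -972\right) 55 - 294126 = \left(409 + 972\right) 55 - 294126 = 1381 \cdot 55 - 294126 = 75955 - 294126 = -218171$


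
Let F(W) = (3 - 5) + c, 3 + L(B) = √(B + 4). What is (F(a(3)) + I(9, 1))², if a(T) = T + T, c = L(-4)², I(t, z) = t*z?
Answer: 256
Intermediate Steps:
L(B) = -3 + √(4 + B) (L(B) = -3 + √(B + 4) = -3 + √(4 + B))
c = 9 (c = (-3 + √(4 - 4))² = (-3 + √0)² = (-3 + 0)² = (-3)² = 9)
a(T) = 2*T
F(W) = 7 (F(W) = (3 - 5) + 9 = -2 + 9 = 7)
(F(a(3)) + I(9, 1))² = (7 + 9*1)² = (7 + 9)² = 16² = 256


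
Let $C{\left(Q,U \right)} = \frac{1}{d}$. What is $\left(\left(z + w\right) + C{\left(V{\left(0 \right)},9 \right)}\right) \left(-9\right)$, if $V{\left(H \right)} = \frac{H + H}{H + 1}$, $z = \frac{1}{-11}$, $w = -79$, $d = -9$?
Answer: $\frac{7841}{11} \approx 712.82$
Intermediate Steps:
$z = - \frac{1}{11} \approx -0.090909$
$V{\left(H \right)} = \frac{2 H}{1 + H}$
$C{\left(Q,U \right)} = - \frac{1}{9}$ ($C{\left(Q,U \right)} = \frac{1}{-9} = - \frac{1}{9}$)
$\left(\left(z + w\right) + C{\left(V{\left(0 \right)},9 \right)}\right) \left(-9\right) = \left(\left(- \frac{1}{11} - 79\right) - \frac{1}{9}\right) \left(-9\right) = \left(- \frac{870}{11} - \frac{1}{9}\right) \left(-9\right) = \left(- \frac{7841}{99}\right) \left(-9\right) = \frac{7841}{11}$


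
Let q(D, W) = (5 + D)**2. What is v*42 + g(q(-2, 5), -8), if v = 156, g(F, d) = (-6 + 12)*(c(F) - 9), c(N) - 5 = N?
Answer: 6582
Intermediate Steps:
c(N) = 5 + N
g(F, d) = -24 + 6*F (g(F, d) = (-6 + 12)*((5 + F) - 9) = 6*(-4 + F) = -24 + 6*F)
v*42 + g(q(-2, 5), -8) = 156*42 + (-24 + 6*(5 - 2)**2) = 6552 + (-24 + 6*3**2) = 6552 + (-24 + 6*9) = 6552 + (-24 + 54) = 6552 + 30 = 6582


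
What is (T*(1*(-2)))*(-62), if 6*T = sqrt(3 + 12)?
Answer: 62*sqrt(15)/3 ≈ 80.042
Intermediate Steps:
T = sqrt(15)/6 (T = sqrt(3 + 12)/6 = sqrt(15)/6 ≈ 0.64550)
(T*(1*(-2)))*(-62) = ((sqrt(15)/6)*(1*(-2)))*(-62) = ((sqrt(15)/6)*(-2))*(-62) = -sqrt(15)/3*(-62) = 62*sqrt(15)/3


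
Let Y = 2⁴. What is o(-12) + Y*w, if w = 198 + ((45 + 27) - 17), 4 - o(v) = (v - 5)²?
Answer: 3763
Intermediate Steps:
Y = 16
o(v) = 4 - (-5 + v)² (o(v) = 4 - (v - 5)² = 4 - (-5 + v)²)
w = 253 (w = 198 + (72 - 17) = 198 + 55 = 253)
o(-12) + Y*w = (4 - (-5 - 12)²) + 16*253 = (4 - 1*(-17)²) + 4048 = (4 - 1*289) + 4048 = (4 - 289) + 4048 = -285 + 4048 = 3763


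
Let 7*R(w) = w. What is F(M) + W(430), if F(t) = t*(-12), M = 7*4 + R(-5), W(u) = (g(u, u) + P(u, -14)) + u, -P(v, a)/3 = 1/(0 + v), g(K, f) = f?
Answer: 1603019/3010 ≈ 532.56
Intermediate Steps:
R(w) = w/7
P(v, a) = -3/v (P(v, a) = -3/(0 + v) = -3/v)
W(u) = -3/u + 2*u (W(u) = (u - 3/u) + u = -3/u + 2*u)
M = 191/7 (M = 7*4 + (⅐)*(-5) = 28 - 5/7 = 191/7 ≈ 27.286)
F(t) = -12*t
F(M) + W(430) = -12*191/7 + (-3/430 + 2*430) = -2292/7 + (-3*1/430 + 860) = -2292/7 + (-3/430 + 860) = -2292/7 + 369797/430 = 1603019/3010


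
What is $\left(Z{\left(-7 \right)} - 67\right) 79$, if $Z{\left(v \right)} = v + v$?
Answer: $-6399$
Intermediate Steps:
$Z{\left(v \right)} = 2 v$
$\left(Z{\left(-7 \right)} - 67\right) 79 = \left(2 \left(-7\right) - 67\right) 79 = \left(-14 - 67\right) 79 = \left(-81\right) 79 = -6399$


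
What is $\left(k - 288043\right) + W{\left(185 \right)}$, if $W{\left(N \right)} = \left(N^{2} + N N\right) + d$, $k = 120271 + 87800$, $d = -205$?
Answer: $-11727$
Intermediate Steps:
$k = 208071$
$W{\left(N \right)} = -205 + 2 N^{2}$ ($W{\left(N \right)} = \left(N^{2} + N N\right) - 205 = \left(N^{2} + N^{2}\right) - 205 = 2 N^{2} - 205 = -205 + 2 N^{2}$)
$\left(k - 288043\right) + W{\left(185 \right)} = \left(208071 - 288043\right) - \left(205 - 2 \cdot 185^{2}\right) = -79972 + \left(-205 + 2 \cdot 34225\right) = -79972 + \left(-205 + 68450\right) = -79972 + 68245 = -11727$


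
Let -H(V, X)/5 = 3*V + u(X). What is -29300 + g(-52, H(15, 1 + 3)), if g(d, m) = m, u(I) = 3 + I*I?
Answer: -29620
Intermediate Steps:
u(I) = 3 + I²
H(V, X) = -15 - 15*V - 5*X² (H(V, X) = -5*(3*V + (3 + X²)) = -5*(3 + X² + 3*V) = -15 - 15*V - 5*X²)
-29300 + g(-52, H(15, 1 + 3)) = -29300 + (-15 - 15*15 - 5*(1 + 3)²) = -29300 + (-15 - 225 - 5*4²) = -29300 + (-15 - 225 - 5*16) = -29300 + (-15 - 225 - 80) = -29300 - 320 = -29620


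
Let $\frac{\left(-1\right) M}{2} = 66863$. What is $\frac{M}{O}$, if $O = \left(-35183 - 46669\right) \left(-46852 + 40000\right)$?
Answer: $- \frac{66863}{280424952} \approx -0.00023843$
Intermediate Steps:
$M = -133726$ ($M = \left(-2\right) 66863 = -133726$)
$O = 560849904$ ($O = \left(-81852\right) \left(-6852\right) = 560849904$)
$\frac{M}{O} = - \frac{133726}{560849904} = \left(-133726\right) \frac{1}{560849904} = - \frac{66863}{280424952}$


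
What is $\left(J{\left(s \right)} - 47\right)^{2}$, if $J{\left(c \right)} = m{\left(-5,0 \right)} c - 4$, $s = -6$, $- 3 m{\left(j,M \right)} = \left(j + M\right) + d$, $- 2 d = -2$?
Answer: $3481$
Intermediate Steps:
$d = 1$ ($d = \left(- \frac{1}{2}\right) \left(-2\right) = 1$)
$m{\left(j,M \right)} = - \frac{1}{3} - \frac{M}{3} - \frac{j}{3}$ ($m{\left(j,M \right)} = - \frac{\left(j + M\right) + 1}{3} = - \frac{\left(M + j\right) + 1}{3} = - \frac{1 + M + j}{3} = - \frac{1}{3} - \frac{M}{3} - \frac{j}{3}$)
$J{\left(c \right)} = -4 + \frac{4 c}{3}$ ($J{\left(c \right)} = \left(- \frac{1}{3} - 0 - - \frac{5}{3}\right) c - 4 = \left(- \frac{1}{3} + 0 + \frac{5}{3}\right) c - 4 = \frac{4 c}{3} - 4 = -4 + \frac{4 c}{3}$)
$\left(J{\left(s \right)} - 47\right)^{2} = \left(\left(-4 + \frac{4}{3} \left(-6\right)\right) - 47\right)^{2} = \left(\left(-4 - 8\right) - 47\right)^{2} = \left(-12 - 47\right)^{2} = \left(-59\right)^{2} = 3481$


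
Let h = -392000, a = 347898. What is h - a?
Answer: -739898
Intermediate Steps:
h - a = -392000 - 1*347898 = -392000 - 347898 = -739898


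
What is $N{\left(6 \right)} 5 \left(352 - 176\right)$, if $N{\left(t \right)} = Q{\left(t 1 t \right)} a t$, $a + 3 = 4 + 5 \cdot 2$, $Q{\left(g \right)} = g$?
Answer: $2090880$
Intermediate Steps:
$a = 11$ ($a = -3 + \left(4 + 5 \cdot 2\right) = -3 + \left(4 + 10\right) = -3 + 14 = 11$)
$N{\left(t \right)} = 11 t^{3}$ ($N{\left(t \right)} = t 1 t 11 t = t t 11 t = t^{2} \cdot 11 t = 11 t^{2} t = 11 t^{3}$)
$N{\left(6 \right)} 5 \left(352 - 176\right) = 11 \cdot 6^{3} \cdot 5 \left(352 - 176\right) = 11 \cdot 216 \cdot 5 \cdot 176 = 2376 \cdot 5 \cdot 176 = 11880 \cdot 176 = 2090880$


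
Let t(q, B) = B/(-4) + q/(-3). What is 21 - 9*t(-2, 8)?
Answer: 33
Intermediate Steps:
t(q, B) = -q/3 - B/4 (t(q, B) = B*(-¼) + q*(-⅓) = -B/4 - q/3 = -q/3 - B/4)
21 - 9*t(-2, 8) = 21 - 9*(-⅓*(-2) - ¼*8) = 21 - 9*(⅔ - 2) = 21 - 9*(-4/3) = 21 + 12 = 33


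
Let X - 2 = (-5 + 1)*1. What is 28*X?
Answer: -56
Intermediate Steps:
X = -2 (X = 2 + (-5 + 1)*1 = 2 - 4*1 = 2 - 4 = -2)
28*X = 28*(-2) = -56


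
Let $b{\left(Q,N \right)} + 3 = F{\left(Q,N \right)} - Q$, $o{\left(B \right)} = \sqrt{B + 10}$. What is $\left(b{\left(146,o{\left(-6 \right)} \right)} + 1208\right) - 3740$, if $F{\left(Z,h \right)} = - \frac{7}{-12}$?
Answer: $- \frac{32165}{12} \approx -2680.4$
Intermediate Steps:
$o{\left(B \right)} = \sqrt{10 + B}$
$F{\left(Z,h \right)} = \frac{7}{12}$ ($F{\left(Z,h \right)} = \left(-7\right) \left(- \frac{1}{12}\right) = \frac{7}{12}$)
$b{\left(Q,N \right)} = - \frac{29}{12} - Q$ ($b{\left(Q,N \right)} = -3 - \left(- \frac{7}{12} + Q\right) = - \frac{29}{12} - Q$)
$\left(b{\left(146,o{\left(-6 \right)} \right)} + 1208\right) - 3740 = \left(\left(- \frac{29}{12} - 146\right) + 1208\right) - 3740 = \left(- \frac{1781}{12} + 1208\right) - 3740 = \frac{12715}{12} - 3740 = - \frac{32165}{12}$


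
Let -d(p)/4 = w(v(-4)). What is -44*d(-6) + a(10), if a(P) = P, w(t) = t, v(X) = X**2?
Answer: 2826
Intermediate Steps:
d(p) = -64 (d(p) = -4*(-4)**2 = -4*16 = -64)
-44*d(-6) + a(10) = -44*(-64) + 10 = 2816 + 10 = 2826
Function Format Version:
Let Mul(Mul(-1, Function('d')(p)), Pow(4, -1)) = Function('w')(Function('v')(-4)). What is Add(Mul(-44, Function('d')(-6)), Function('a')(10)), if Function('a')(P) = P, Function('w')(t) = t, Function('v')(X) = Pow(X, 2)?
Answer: 2826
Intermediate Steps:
Function('d')(p) = -64 (Function('d')(p) = Mul(-4, Pow(-4, 2)) = Mul(-4, 16) = -64)
Add(Mul(-44, Function('d')(-6)), Function('a')(10)) = Add(Mul(-44, -64), 10) = Add(2816, 10) = 2826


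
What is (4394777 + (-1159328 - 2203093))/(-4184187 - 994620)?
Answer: -1032356/5178807 ≈ -0.19934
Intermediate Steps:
(4394777 + (-1159328 - 2203093))/(-4184187 - 994620) = (4394777 - 3362421)/(-5178807) = 1032356*(-1/5178807) = -1032356/5178807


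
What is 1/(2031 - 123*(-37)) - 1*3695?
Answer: -24320489/6582 ≈ -3695.0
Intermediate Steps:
1/(2031 - 123*(-37)) - 1*3695 = 1/(2031 + 4551) - 3695 = 1/6582 - 3695 = -24320489/6582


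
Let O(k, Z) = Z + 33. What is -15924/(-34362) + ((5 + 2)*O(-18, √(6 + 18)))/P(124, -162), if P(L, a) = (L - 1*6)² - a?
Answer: 38707181/80670522 + 7*√6/7043 ≈ 0.48225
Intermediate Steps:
O(k, Z) = 33 + Z
P(L, a) = (-6 + L)² - a (P(L, a) = (L - 6)² - a = (-6 + L)² - a)
-15924/(-34362) + ((5 + 2)*O(-18, √(6 + 18)))/P(124, -162) = -15924/(-34362) + ((5 + 2)*(33 + √(6 + 18)))/((-6 + 124)² - 1*(-162)) = -15924*(-1/34362) + (7*(33 + √24))/(118² + 162) = 2654/5727 + (7*(33 + 2*√6))/(13924 + 162) = 2654/5727 + (231 + 14*√6)/14086 = 2654/5727 + (231 + 14*√6)*(1/14086) = 2654/5727 + (231/14086 + 7*√6/7043) = 38707181/80670522 + 7*√6/7043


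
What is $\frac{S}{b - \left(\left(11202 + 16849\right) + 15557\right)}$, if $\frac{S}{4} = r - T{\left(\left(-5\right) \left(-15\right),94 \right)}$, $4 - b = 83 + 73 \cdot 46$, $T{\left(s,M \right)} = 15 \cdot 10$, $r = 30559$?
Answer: $- \frac{121636}{47045} \approx -2.5855$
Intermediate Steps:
$T{\left(s,M \right)} = 150$
$b = -3437$ ($b = 4 - \left(83 + 73 \cdot 46\right) = 4 - \left(83 + 3358\right) = 4 - 3441 = -3437$)
$S = 121636$ ($S = 4 \left(30559 - 150\right) = 4 \cdot 30409 = 121636$)
$\frac{S}{b - \left(\left(11202 + 16849\right) + 15557\right)} = \frac{121636}{-3437 - \left(\left(11202 + 16849\right) + 15557\right)} = \frac{121636}{-3437 - \left(28051 + 15557\right)} = \frac{121636}{-3437 - 43608} = \frac{121636}{-47045} = 121636 \left(- \frac{1}{47045}\right) = - \frac{121636}{47045}$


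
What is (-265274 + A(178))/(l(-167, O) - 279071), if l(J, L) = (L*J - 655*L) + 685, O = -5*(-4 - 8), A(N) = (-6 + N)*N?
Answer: 117329/163853 ≈ 0.71606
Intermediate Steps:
A(N) = N*(-6 + N)
O = 60 (O = -5*(-12) = 60)
l(J, L) = 685 - 655*L + J*L (l(J, L) = (J*L - 655*L) + 685 = (-655*L + J*L) + 685 = 685 - 655*L + J*L)
(-265274 + A(178))/(l(-167, O) - 279071) = (-265274 + 178*(-6 + 178))/((685 - 655*60 - 167*60) - 279071) = (-265274 + 178*172)/((685 - 39300 - 10020) - 279071) = (-265274 + 30616)/(-48635 - 279071) = -234658/(-327706) = -234658*(-1/327706) = 117329/163853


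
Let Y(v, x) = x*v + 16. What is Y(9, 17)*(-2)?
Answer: -338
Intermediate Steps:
Y(v, x) = 16 + v*x (Y(v, x) = v*x + 16 = 16 + v*x)
Y(9, 17)*(-2) = (16 + 9*17)*(-2) = (16 + 153)*(-2) = 169*(-2) = -338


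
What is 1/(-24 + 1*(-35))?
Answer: -1/59 ≈ -0.016949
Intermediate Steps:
1/(-24 + 1*(-35)) = 1/(-24 - 35) = 1/(-59) = -1/59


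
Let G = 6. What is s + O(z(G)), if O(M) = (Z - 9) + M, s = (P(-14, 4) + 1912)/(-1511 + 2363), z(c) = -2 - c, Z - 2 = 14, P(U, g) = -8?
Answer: 263/213 ≈ 1.2347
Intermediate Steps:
Z = 16 (Z = 2 + 14 = 16)
s = 476/213 (s = (-8 + 1912)/(-1511 + 2363) = 1904/852 = 1904*(1/852) = 476/213 ≈ 2.2347)
O(M) = 7 + M (O(M) = (16 - 9) + M = 7 + M)
s + O(z(G)) = 476/213 + (7 + (-2 - 1*6)) = 476/213 + (7 + (-2 - 6)) = 476/213 + (7 - 8) = 476/213 - 1 = 263/213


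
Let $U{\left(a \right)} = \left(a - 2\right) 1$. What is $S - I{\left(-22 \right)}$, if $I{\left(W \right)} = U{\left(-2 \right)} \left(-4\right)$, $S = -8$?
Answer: $-24$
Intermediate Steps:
$U{\left(a \right)} = -2 + a$ ($U{\left(a \right)} = \left(-2 + a\right) 1 = -2 + a$)
$I{\left(W \right)} = 16$ ($I{\left(W \right)} = \left(-2 - 2\right) \left(-4\right) = \left(-4\right) \left(-4\right) = 16$)
$S - I{\left(-22 \right)} = -8 - 16 = -24$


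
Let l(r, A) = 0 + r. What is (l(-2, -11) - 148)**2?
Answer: 22500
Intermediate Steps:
l(r, A) = r
(l(-2, -11) - 148)**2 = (-2 - 148)**2 = (-150)**2 = 22500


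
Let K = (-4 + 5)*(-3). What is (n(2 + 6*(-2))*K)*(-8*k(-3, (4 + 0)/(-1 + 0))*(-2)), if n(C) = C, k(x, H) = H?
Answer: -1920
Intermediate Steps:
K = -3 (K = 1*(-3) = -3)
(n(2 + 6*(-2))*K)*(-8*k(-3, (4 + 0)/(-1 + 0))*(-2)) = ((2 + 6*(-2))*(-3))*(-8*(4 + 0)/(-1 + 0)*(-2)) = ((2 - 12)*(-3))*(-32/(-1)*(-2)) = (-10*(-3))*(-32*(-1)*(-2)) = 30*(-8*(-4)*(-2)) = 30*(32*(-2)) = 30*(-64) = -1920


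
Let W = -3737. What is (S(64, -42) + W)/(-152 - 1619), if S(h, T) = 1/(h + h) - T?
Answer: 472959/226688 ≈ 2.0864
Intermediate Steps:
S(h, T) = 1/(2*h) - T
(S(64, -42) + W)/(-152 - 1619) = (((½)/64 - 1*(-42)) - 3737)/(-152 - 1619) = (((½)*(1/64) + 42) - 3737)/(-1771) = ((1/128 + 42) - 3737)*(-1/1771) = (5377/128 - 3737)*(-1/1771) = -472959/128*(-1/1771) = 472959/226688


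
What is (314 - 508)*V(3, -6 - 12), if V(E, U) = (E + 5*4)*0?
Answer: 0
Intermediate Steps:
V(E, U) = 0 (V(E, U) = (E + 20)*0 = (20 + E)*0 = 0)
(314 - 508)*V(3, -6 - 12) = (314 - 508)*0 = -194*0 = 0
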